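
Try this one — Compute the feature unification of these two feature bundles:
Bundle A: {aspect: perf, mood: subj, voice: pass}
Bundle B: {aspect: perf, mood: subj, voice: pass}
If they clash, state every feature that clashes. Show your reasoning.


Compare features:
aspect: A=perf vs B=perf -> unified: perf
mood: A=subj vs B=subj -> unified: subj
voice: A=pass vs B=pass -> unified: pass
No clashes found.

Unified: {aspect: perf, mood: subj, voice: pass}


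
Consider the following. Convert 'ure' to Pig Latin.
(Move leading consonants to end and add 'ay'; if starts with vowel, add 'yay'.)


'ure' starts with a vowel, so add 'yay': 'ureyay'.

ureyay


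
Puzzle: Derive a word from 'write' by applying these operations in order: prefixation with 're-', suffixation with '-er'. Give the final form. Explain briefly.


Step 1: Add prefix 're-' to 'write' = 'rewrite'
Step 2: Add suffix '-er' to 'rewrite' = 'rewriter'

rewriter


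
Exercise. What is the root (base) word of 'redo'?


Remove prefix 're' from 'redo' to get root 'do'.

do


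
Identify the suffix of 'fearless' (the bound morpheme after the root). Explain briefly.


The word 'fearless' = 'fear' (root) + '-less' (suffix). The suffix is '-less'.

less


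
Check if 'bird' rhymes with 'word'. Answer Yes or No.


Rime (stressed vowel + following sounds) of 'bird': -ird = /ɜːrd/
Rime of 'word': -ord = /ɜːrd/
/ɜːrd/ and /ɜːrd/ are the same ending sound, so the words rhyme.

Yes


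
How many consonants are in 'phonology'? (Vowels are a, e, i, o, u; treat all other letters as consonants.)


Consonants in 'phonology': p, h, n, l, g, y = 6 consonants.

6


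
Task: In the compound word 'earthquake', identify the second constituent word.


Split 'earthquake' into 'earth' + 'quake'. The second part is 'quake'.

quake


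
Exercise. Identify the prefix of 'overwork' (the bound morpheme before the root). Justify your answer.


The word 'overwork' = 'over' (prefix) + 'work' (root). The prefix is 'over'.

over


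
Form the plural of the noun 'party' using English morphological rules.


Apply rule: Change -y to -ies (consonant + y). 'party' becomes 'parties'.

parties


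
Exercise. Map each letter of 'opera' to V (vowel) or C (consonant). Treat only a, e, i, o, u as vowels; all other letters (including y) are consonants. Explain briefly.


Letter mapping: o = V, p = C, e = V, r = C, a = V.

VCVCV


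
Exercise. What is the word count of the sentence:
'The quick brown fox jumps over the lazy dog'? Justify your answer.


Split into words: The | quick | brown | fox | jumps | over | the | lazy | dog = 9 words.

9


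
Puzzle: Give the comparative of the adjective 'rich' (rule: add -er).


Apply comparative formation (add -er): 'rich' -> 'richer'.

richer


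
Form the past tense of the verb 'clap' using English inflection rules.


Apply rule: Double final consonant and add -ed. 'clap' becomes 'clapped'.

clapped


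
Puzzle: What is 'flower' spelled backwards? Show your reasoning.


Reverse 'flower' character by character: 'rewolf'.

rewolf


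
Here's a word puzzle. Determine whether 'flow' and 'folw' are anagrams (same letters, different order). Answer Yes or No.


Sorted letters of 'flow': 'flow'
Sorted letters of 'folw': 'flow'
They match.

Yes


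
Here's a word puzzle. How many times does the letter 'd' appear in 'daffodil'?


Letter 'd' in 'daffodil': found at position(s) 1, 6 = 2 occurrence(s).

2


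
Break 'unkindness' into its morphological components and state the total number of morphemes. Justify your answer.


Step 1: Identify prefix: 'un' (meaning: not/reverse)
Step 2: Identify root: 'kind'
Step 3: Identify suffix(es): 'ness'
Decomposition: un- (prefix: not/reverse) + kind (root) + -ness (suffix: state of)
Total morphemes: 3

3 morphemes (un- (prefix: not/reverse) + kind (root) + -ness (suffix: state of))


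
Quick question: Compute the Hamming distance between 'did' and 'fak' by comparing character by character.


Alignment:
Position 1: 'd' vs 'f' = DIFFER
Position 2: 'i' vs 'a' = DIFFER
Position 3: 'd' vs 'k' = DIFFER
Total differences: 3

3


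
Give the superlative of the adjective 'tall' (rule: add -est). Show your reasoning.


Apply superlative formation (add -est): 'tall' -> 'tallest'.

tallest


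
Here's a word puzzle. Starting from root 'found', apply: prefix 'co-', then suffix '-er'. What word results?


Step 1: Add prefix 'co-' to 'found' = 'cofound'
Step 2: Add suffix '-er' to 'cofound' = 'cofounder'

cofounder


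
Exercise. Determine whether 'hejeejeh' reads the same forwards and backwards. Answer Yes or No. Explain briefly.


Forward: 'hejeejeh'
Reversed: 'hejeejeh'
They are identical.

Yes


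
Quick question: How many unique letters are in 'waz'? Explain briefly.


Unique letters in 'waz': {a, w, z} = 3 distinct letters.

3


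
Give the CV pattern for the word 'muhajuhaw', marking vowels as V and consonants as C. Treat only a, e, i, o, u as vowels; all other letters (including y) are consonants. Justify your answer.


Letter mapping: m = C, u = V, h = C, a = V, j = C, u = V, h = C, a = V, w = C.

CVCVCVCVC


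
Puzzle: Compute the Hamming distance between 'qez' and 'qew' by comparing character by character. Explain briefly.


Alignment:
Position 1: 'q' vs 'q' = match
Position 2: 'e' vs 'e' = match
Position 3: 'z' vs 'w' = DIFFER
Total differences: 1

1


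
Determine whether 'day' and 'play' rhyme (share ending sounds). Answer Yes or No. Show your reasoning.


Rime (stressed vowel + following sounds) of 'day': -ay = /eɪ/
Rime of 'play': -ay = /eɪ/
/eɪ/ and /eɪ/ are the same ending sound, so the words rhyme.

Yes


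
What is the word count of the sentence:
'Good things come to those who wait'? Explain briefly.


Split into words: Good | things | come | to | those | who | wait = 7 words.

7


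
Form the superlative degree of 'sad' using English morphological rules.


Apply superlative formation (double final consonant, add -est): 'sad' -> 'saddest'.

saddest


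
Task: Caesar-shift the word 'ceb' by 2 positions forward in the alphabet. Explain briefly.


Shift each letter by 2: c -> e, e -> g, b -> d. Result: 'egd'.

egd


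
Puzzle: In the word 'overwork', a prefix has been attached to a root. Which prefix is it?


The word 'overwork' = 'over' (prefix) + 'work' (root). The prefix is 'over'.

over


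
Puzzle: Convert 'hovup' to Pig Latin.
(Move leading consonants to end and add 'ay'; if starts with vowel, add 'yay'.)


'hovup': move consonant cluster 'h' to end and add 'ay': 'ovuphay'.

ovuphay


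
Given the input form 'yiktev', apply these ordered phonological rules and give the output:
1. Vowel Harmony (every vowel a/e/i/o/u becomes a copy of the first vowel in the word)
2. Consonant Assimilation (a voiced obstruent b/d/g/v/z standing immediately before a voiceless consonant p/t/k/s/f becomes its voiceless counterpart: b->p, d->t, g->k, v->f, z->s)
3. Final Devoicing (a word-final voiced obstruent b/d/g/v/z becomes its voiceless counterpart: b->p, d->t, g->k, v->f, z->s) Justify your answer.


Starting form: 'yiktev'
Rule 1: Vowel Harmony: all vowels become 'i' (matching first vowel). 'yiktev' -> 'yiktiv'
Rule 2: Consonant Assimilation: no voiced obstruent (b/d/g/v/z) stands immediately before a voiceless consonant (p/t/k/s/f). No change.
Rule 3: Final Devoicing: word-final voiced obstruent 'v' becomes voiceless 'f'. 'yiktiv' -> 'yiktif'
Final form: 'yiktif'

yiktif


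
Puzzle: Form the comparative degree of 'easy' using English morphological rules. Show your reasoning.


Apply comparative formation (consonant + y: change y to i, add -er): 'easy' -> 'easier'.

easier


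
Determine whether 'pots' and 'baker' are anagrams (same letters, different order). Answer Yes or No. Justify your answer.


Sorted letters of 'pots': 'opst'
Sorted letters of 'baker': 'abekr'
They do not match.

No


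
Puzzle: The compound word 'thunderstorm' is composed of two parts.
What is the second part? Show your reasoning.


Split 'thunderstorm' into 'thunder' + 'storm'. The second part is 'storm'.

storm


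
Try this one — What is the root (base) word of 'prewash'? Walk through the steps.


Remove prefix 'pre' from 'prewash' to get root 'wash'.

wash


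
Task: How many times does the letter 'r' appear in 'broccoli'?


Letter 'r' in 'broccoli': found at position(s) 2 = 1 occurrence(s).

1


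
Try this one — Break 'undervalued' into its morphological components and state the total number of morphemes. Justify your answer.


Step 1: Identify prefix: 'under' (meaning: beneath/insufficient)
Step 2: Identify root: 'value'
Step 3: Identify suffix(es): 'ed'
Decomposition: under- (prefix: beneath/insufficient) + value (root) + -ed (suffix: past)
Total morphemes: 3

3 morphemes (under- (prefix: beneath/insufficient) + value (root) + -ed (suffix: past))


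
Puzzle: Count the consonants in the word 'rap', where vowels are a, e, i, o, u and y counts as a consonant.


Consonants in 'rap': r, p = 2 consonants.

2


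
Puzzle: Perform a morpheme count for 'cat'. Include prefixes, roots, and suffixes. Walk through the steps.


Decomposition: cat (free morpheme) = 1 morpheme(s)

1 morphemes


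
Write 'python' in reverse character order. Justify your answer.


Reverse 'python' character by character: 'nohtyp'.

nohtyp


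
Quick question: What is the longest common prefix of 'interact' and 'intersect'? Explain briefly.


Compare from the start: 5 characters match: 'inter'. Mismatch at position 6: 'a' vs 's'.

inter


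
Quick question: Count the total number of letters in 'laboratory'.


Spell out 'laboratory' and number each letter: l(1), a(2), b(3), o(4), r(5), a(6), t(7), o(8), r(9), y(10). Total: 10 letters.

10


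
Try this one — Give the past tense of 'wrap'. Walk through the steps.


Apply rule: Double final consonant and add -ed. 'wrap' becomes 'wrapped'.

wrapped


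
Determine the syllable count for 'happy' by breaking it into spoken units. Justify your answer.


Break 'happy' into syllables: hap-py -> hap | py = 2 syllables

2 syllables


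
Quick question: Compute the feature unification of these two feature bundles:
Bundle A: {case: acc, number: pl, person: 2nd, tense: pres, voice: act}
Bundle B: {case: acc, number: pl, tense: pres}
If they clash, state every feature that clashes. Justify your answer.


Compare features:
case: A=acc vs B=acc -> unified: acc
number: A=pl vs B=pl -> unified: pl
person: A=2nd vs B=_ -> unified: 2nd
tense: A=pres vs B=pres -> unified: pres
voice: A=act vs B=_ -> unified: act
No clashes found.

Unified: {case: acc, number: pl, person: 2nd, tense: pres, voice: act}


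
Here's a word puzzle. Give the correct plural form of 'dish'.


Apply rule: Add -es (sibilant/fricative ending). 'dish' becomes 'dishes'.

dishes


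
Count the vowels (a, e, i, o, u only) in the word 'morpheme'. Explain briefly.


Vowels in 'morpheme': o, e, e = 3 vowels.

3


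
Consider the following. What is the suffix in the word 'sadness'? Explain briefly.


The word 'sadness' = 'sad' (root) + '-ness' (suffix). The suffix is '-ness'.

ness


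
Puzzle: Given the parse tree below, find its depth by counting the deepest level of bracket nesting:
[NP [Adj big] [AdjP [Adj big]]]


Count bracket nesting levels:
'[' at pos 0: depth = 1
'[' at pos 4: depth = 2
'[' at pos 14: depth = 2
'[' at pos 20: depth = 3
Maximum depth reached: 3

3


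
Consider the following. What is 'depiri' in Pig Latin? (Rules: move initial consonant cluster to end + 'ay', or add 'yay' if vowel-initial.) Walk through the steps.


'depiri': move consonant cluster 'd' to end and add 'ay': 'epiriday'.

epiriday


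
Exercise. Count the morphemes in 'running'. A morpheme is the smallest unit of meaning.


Decomposition: run (root) + -ing (suffix) = 2 morpheme(s)

2 morphemes


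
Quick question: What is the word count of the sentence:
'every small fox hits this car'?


Split into words: every | small | fox | hits | this | car = 6 words.

6


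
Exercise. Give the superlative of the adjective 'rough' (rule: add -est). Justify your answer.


Apply superlative formation (add -est): 'rough' -> 'roughest'.

roughest


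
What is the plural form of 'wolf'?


Apply rule: Change -f to -ves. 'wolf' becomes 'wolves'.

wolves


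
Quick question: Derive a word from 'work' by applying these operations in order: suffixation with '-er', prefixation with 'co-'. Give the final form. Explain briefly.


Step 1: Add suffix '-er' to 'work' = 'worker'
Step 2: Add prefix 'co-' to 'worker' = 'coworker'

coworker


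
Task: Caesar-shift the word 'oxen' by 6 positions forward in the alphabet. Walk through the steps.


Shift each letter by 6: o -> u, x -> d, e -> k, n -> t. Result: 'udkt'.

udkt


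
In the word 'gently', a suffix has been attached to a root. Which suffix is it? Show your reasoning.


The word 'gently' = 'gentle' (root) + '-ly' (suffix). The suffix is '-ly'.

ly


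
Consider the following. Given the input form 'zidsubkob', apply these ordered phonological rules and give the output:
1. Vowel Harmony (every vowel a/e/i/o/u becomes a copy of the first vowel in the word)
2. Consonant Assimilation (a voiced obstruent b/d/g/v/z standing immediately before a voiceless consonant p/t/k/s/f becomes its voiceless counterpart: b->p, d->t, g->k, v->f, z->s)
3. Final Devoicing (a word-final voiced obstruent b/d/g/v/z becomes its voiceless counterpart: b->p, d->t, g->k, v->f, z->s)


Starting form: 'zidsubkob'
Rule 1: Vowel Harmony: all vowels become 'i' (matching first vowel). 'zidsubkob' -> 'zidsibkib'
Rule 2: Consonant Assimilation: voiced obstruent before voiceless consonant becomes voiceless ('ds' -> 'ts', 'bk' -> 'pk'). 'zidsibkib' -> 'zitsipkib'
Rule 3: Final Devoicing: word-final voiced obstruent 'b' becomes voiceless 'p'. 'zitsipkib' -> 'zitsipkip'
Final form: 'zitsipkip'

zitsipkip


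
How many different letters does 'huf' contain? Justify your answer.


Unique letters in 'huf': {f, h, u} = 3 distinct letters.

3


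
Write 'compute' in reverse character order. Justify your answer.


Reverse 'compute' character by character: 'etupmoc'.

etupmoc


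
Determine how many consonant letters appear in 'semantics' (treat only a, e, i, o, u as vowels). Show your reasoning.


Consonants in 'semantics': s, m, n, t, c, s = 6 consonants.

6


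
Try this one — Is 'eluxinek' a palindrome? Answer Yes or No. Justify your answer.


Forward: 'eluxinek'
Reversed: 'kenixule'
They differ.

No


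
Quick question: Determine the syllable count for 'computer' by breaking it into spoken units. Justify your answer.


Break 'computer' into syllables: com-pu-ter -> com | pu | ter = 3 syllables

3 syllables


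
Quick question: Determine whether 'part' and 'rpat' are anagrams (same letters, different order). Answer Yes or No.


Sorted letters of 'part': 'aprt'
Sorted letters of 'rpat': 'aprt'
They match.

Yes


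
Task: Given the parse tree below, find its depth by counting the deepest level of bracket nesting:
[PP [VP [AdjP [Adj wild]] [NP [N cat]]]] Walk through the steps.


Count bracket nesting levels:
'[' at pos 0: depth = 1
'[' at pos 4: depth = 2
'[' at pos 8: depth = 3
'[' at pos 14: depth = 4
'[' at pos 26: depth = 3
'[' at pos 30: depth = 4
Maximum depth reached: 4

4


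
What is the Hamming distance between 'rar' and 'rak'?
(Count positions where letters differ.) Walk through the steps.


Alignment:
Position 1: 'r' vs 'r' = match
Position 2: 'a' vs 'a' = match
Position 3: 'r' vs 'k' = DIFFER
Total differences: 1

1


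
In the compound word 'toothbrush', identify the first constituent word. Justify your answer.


Split 'toothbrush' into 'tooth' + 'brush'. The first part is 'tooth'.

tooth


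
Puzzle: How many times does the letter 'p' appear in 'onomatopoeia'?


Letter 'p' in 'onomatopoeia': found at position(s) 8 = 1 occurrence(s).

1


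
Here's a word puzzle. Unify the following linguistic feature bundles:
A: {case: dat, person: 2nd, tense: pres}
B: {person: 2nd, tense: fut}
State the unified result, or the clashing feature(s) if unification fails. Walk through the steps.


Compare features:
case: A=dat vs B=_ -> unified: dat
person: A=2nd vs B=2nd -> unified: 2nd
tense: A=pres vs B=fut -> CLASH
Clash detected on feature 'tense' (pres vs fut); unification fails.

CLASH on 'tense' (pres vs fut)


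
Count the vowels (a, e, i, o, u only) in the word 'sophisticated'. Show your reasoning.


Vowels in 'sophisticated': o, i, i, a, e = 5 vowels.

5


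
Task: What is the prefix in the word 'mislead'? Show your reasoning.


The word 'mislead' = 'mis' (prefix) + 'lead' (root). The prefix is 'mis'.

mis


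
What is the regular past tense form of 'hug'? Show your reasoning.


Apply rule: Double final consonant and add -ed. 'hug' becomes 'hugged'.

hugged


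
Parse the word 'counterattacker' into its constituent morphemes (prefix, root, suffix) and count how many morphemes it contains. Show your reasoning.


Step 1: Identify prefix: 'counter' (meaning: against)
Step 2: Identify root: 'attack'
Step 3: Identify suffix(es): 'er'
Decomposition: counter- (prefix: against) + attack (root) + -er (suffix: one who)
Total morphemes: 3

3 morphemes (counter- (prefix: against) + attack (root) + -er (suffix: one who))


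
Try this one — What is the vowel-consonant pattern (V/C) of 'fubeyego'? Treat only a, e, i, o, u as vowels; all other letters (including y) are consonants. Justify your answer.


Letter mapping: f = C, u = V, b = C, e = V, y = C, e = V, g = C, o = V.

CVCVCVCV


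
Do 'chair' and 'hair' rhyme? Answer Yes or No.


Rime (stressed vowel + following sounds) of 'chair': -air = /ɛər/
Rime of 'hair': -air = /ɛər/
/ɛər/ and /ɛər/ are the same ending sound, so the words rhyme.

Yes


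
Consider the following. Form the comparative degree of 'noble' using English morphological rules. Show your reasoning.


Apply comparative formation (ends in e: add -r): 'noble' -> 'nobler'.

nobler


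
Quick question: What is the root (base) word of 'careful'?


Remove suffix '-ful' from 'careful' to get root 'care'.

care


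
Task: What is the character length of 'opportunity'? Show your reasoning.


Spell out 'opportunity' and number each letter: o(1), p(2), p(3), o(4), r(5), t(6), u(7), n(8), i(9), t(10), y(11). Total: 11 letters.

11


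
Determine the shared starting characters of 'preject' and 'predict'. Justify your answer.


Compare from the start: 3 characters match: 'pre'. Mismatch at position 4: 'j' vs 'd'.

pre


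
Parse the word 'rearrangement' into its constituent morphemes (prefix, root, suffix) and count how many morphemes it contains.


Step 1: Identify prefix: 're' (meaning: again)
Step 2: Identify root: 'arrange'
Step 3: Identify suffix(es): 'ment'
Decomposition: re- (prefix: again) + arrange (root) + -ment (suffix: action/result)
Total morphemes: 3

3 morphemes (re- (prefix: again) + arrange (root) + -ment (suffix: action/result))


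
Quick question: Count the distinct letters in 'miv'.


Unique letters in 'miv': {i, m, v} = 3 distinct letters.

3


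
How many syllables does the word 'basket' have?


Break 'basket' into syllables: bas-ket -> bas | ket = 2 syllables

2 syllables


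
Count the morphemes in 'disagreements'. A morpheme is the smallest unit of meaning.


Decomposition: dis- (prefix) + agree (root) + -ment (suffix) + -s (plural) = 4 morpheme(s)

4 morphemes


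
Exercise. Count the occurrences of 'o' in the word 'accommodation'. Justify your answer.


Letter 'o' in 'accommodation': found at position(s) 4, 7, 12 = 3 occurrence(s).

3


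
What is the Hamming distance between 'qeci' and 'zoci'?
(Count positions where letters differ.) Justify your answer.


Alignment:
Position 1: 'q' vs 'z' = DIFFER
Position 2: 'e' vs 'o' = DIFFER
Position 3: 'c' vs 'c' = match
Position 4: 'i' vs 'i' = match
Total differences: 2

2


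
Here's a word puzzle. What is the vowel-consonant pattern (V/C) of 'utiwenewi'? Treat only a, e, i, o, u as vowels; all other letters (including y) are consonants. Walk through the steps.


Letter mapping: u = V, t = C, i = V, w = C, e = V, n = C, e = V, w = C, i = V.

VCVCVCVCV


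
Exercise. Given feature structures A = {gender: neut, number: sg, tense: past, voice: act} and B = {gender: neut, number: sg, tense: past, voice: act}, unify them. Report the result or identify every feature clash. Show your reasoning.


Compare features:
gender: A=neut vs B=neut -> unified: neut
number: A=sg vs B=sg -> unified: sg
tense: A=past vs B=past -> unified: past
voice: A=act vs B=act -> unified: act
No clashes found.

Unified: {gender: neut, number: sg, tense: past, voice: act}


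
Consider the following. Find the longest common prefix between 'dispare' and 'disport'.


Compare from the start: 4 characters match: 'disp'. Mismatch at position 5: 'a' vs 'o'.

disp


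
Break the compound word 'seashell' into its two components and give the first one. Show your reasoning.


Split 'seashell' into 'sea' + 'shell'. The first part is 'sea'.

sea


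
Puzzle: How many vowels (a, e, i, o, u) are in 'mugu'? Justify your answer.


Vowels in 'mugu': u, u = 2 vowels.

2


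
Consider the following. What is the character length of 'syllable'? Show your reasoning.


Spell out 'syllable' and number each letter: s(1), y(2), l(3), l(4), a(5), b(6), l(7), e(8). Total: 8 letters.

8


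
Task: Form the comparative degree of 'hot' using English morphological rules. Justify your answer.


Apply comparative formation (double final consonant, add -er): 'hot' -> 'hotter'.

hotter


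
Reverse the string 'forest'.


Reverse 'forest' character by character: 'tserof'.

tserof


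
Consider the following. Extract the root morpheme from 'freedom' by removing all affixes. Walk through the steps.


Remove suffix '-dom' from 'freedom' to get root 'free'.

free


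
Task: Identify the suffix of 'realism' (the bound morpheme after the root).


The word 'realism' = 'real' (root) + '-ism' (suffix). The suffix is '-ism'.

ism


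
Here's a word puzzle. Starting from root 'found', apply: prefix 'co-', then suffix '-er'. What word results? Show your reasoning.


Step 1: Add prefix 'co-' to 'found' = 'cofound'
Step 2: Add suffix '-er' to 'cofound' = 'cofounder'

cofounder


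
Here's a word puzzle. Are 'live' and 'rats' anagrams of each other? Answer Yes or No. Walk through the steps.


Sorted letters of 'live': 'eilv'
Sorted letters of 'rats': 'arst'
They do not match.

No


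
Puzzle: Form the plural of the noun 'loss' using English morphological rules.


Apply rule: Add -es (sibilant/fricative ending). 'loss' becomes 'losses'.

losses


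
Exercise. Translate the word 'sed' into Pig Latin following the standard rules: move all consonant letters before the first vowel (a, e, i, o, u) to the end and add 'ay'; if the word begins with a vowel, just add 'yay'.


'sed': move consonant cluster 's' to end and add 'ay': 'edsay'.

edsay


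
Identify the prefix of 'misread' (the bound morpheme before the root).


The word 'misread' = 'mis' (prefix) + 'read' (root). The prefix is 'mis'.

mis


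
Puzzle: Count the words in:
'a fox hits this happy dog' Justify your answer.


Split into words: a | fox | hits | this | happy | dog = 6 words.

6


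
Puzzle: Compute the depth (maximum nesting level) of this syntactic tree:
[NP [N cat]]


Count bracket nesting levels:
'[' at pos 0: depth = 1
'[' at pos 4: depth = 2
Maximum depth reached: 2

2


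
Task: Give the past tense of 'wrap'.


Apply rule: Double final consonant and add -ed. 'wrap' becomes 'wrapped'.

wrapped


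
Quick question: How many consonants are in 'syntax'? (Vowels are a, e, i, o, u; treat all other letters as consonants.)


Consonants in 'syntax': s, y, n, t, x = 5 consonants.

5


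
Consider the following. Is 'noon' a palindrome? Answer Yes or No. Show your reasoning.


Forward: 'noon'
Reversed: 'noon'
They are identical.

Yes


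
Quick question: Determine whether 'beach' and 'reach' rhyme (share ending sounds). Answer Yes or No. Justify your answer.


Rime (stressed vowel + following sounds) of 'beach': -each = /iːtʃ/
Rime of 'reach': -each = /iːtʃ/
/iːtʃ/ and /iːtʃ/ are the same ending sound, so the words rhyme.

Yes


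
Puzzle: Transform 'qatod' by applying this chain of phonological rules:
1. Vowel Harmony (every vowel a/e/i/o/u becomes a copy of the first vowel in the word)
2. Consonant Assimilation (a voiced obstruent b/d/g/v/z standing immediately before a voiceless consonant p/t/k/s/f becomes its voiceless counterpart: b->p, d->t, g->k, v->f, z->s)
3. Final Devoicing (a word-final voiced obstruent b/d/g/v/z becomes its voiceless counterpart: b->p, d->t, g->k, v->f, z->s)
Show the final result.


Starting form: 'qatod'
Rule 1: Vowel Harmony: all vowels become 'a' (matching first vowel). 'qatod' -> 'qatad'
Rule 2: Consonant Assimilation: no voiced obstruent (b/d/g/v/z) stands immediately before a voiceless consonant (p/t/k/s/f). No change.
Rule 3: Final Devoicing: word-final voiced obstruent 'd' becomes voiceless 't'. 'qatad' -> 'qatat'
Final form: 'qatat'

qatat


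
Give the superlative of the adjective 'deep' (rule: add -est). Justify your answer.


Apply superlative formation (add -est): 'deep' -> 'deepest'.

deepest


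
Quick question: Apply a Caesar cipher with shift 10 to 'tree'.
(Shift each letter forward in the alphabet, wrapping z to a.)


Shift each letter by 10: t -> d, r -> b, e -> o, e -> o. Result: 'dboo'.

dboo


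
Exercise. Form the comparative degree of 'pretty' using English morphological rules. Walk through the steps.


Apply comparative formation (consonant + y: change y to i, add -er): 'pretty' -> 'prettier'.

prettier


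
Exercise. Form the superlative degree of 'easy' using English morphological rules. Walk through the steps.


Apply superlative formation (consonant + y: change y to i, add -est): 'easy' -> 'easiest'.

easiest


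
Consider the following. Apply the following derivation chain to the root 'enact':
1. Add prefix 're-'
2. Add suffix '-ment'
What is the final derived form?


Step 1: Add prefix 're-' to 'enact' = 'reenact'
Step 2: Add suffix '-ment' to 'reenact' = 'reenactment'

reenactment


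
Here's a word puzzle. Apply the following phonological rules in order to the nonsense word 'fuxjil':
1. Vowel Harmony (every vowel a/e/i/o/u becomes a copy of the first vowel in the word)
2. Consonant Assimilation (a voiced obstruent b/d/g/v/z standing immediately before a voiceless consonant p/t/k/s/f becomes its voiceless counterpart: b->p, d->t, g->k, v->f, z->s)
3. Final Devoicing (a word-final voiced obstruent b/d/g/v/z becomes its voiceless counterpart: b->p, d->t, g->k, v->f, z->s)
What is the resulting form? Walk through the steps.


Starting form: 'fuxjil'
Rule 1: Vowel Harmony: all vowels become 'u' (matching first vowel). 'fuxjil' -> 'fuxjul'
Rule 2: Consonant Assimilation: no voiced obstruent (b/d/g/v/z) stands immediately before a voiceless consonant (p/t/k/s/f). No change.
Rule 3: Final Devoicing: final consonant 'l' is not one of the voiced obstruents b/d/g/v/z. No change.
Final form: 'fuxjul'

fuxjul


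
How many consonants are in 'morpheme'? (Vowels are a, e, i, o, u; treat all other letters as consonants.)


Consonants in 'morpheme': m, r, p, h, m = 5 consonants.

5


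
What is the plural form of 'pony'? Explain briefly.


Apply rule: Change -y to -ies (consonant + y). 'pony' becomes 'ponies'.

ponies


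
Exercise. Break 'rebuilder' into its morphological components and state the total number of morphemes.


Step 1: Identify prefix: 're' (meaning: again)
Step 2: Identify root: 'build'
Step 3: Identify suffix(es): 'er'
Decomposition: re- (prefix: again) + build (root) + -er (suffix: one who)
Total morphemes: 3

3 morphemes (re- (prefix: again) + build (root) + -er (suffix: one who))


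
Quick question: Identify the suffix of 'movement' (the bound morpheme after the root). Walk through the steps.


The word 'movement' = 'move' (root) + '-ment' (suffix). The suffix is '-ment'.

ment


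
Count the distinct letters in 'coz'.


Unique letters in 'coz': {c, o, z} = 3 distinct letters.

3


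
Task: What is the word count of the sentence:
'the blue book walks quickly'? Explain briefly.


Split into words: the | blue | book | walks | quickly = 5 words.

5


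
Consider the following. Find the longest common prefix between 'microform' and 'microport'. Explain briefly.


Compare from the start: 5 characters match: 'micro'. Mismatch at position 6: 'f' vs 'p'.

micro


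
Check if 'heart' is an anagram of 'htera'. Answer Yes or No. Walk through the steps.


Sorted letters of 'heart': 'aehrt'
Sorted letters of 'htera': 'aehrt'
They match.

Yes


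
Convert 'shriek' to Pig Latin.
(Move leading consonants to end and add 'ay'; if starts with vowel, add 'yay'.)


'shriek': move consonant cluster 'shr' to end and add 'ay': 'iekshray'.

iekshray


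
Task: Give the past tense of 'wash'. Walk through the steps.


Apply rule: Add -ed. 'wash' becomes 'washed'.

washed


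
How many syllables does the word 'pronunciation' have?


Break 'pronunciation' into syllables: pro-nun-ci-a-tion -> pro | nun | ci | a | tion = 5 syllables

5 syllables


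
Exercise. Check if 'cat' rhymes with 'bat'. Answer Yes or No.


Rime (stressed vowel + following sounds) of 'cat': -at = /æt/
Rime of 'bat': -at = /æt/
/æt/ and /æt/ are the same ending sound, so the words rhyme.

Yes


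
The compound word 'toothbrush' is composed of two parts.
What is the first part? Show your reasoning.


Split 'toothbrush' into 'tooth' + 'brush'. The first part is 'tooth'.

tooth


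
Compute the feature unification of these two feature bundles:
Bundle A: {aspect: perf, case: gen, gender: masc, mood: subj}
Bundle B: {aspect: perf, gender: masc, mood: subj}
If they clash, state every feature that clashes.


Compare features:
aspect: A=perf vs B=perf -> unified: perf
case: A=gen vs B=_ -> unified: gen
gender: A=masc vs B=masc -> unified: masc
mood: A=subj vs B=subj -> unified: subj
No clashes found.

Unified: {aspect: perf, case: gen, gender: masc, mood: subj}


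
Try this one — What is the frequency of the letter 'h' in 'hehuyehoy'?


Letter 'h' in 'hehuyehoy': found at position(s) 1, 3, 7 = 3 occurrence(s).

3


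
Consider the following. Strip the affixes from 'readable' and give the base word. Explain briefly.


Remove suffix '-able' from 'readable' to get root 'read'.

read


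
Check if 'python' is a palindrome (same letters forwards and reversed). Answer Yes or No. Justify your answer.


Forward: 'python'
Reversed: 'nohtyp'
They differ.

No


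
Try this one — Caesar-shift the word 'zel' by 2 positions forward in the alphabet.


Shift each letter by 2: z -> b, e -> g, l -> n. Result: 'bgn'.

bgn


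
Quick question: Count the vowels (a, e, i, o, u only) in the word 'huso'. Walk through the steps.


Vowels in 'huso': u, o = 2 vowels.

2


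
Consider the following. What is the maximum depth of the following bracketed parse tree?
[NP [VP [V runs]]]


Count bracket nesting levels:
'[' at pos 0: depth = 1
'[' at pos 4: depth = 2
'[' at pos 8: depth = 3
Maximum depth reached: 3

3


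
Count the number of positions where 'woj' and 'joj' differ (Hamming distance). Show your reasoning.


Alignment:
Position 1: 'w' vs 'j' = DIFFER
Position 2: 'o' vs 'o' = match
Position 3: 'j' vs 'j' = match
Total differences: 1

1


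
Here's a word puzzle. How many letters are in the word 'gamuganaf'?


Spell out 'gamuganaf' and number each letter: g(1), a(2), m(3), u(4), g(5), a(6), n(7), a(8), f(9). Total: 9 letters.

9


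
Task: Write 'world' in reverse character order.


Reverse 'world' character by character: 'dlrow'.

dlrow


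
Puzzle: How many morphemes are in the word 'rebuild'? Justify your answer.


Decomposition: re- (prefix) + build (root) = 2 morpheme(s)

2 morphemes


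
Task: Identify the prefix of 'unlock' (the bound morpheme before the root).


The word 'unlock' = 'un' (prefix) + 'lock' (root). The prefix is 'un'.

un


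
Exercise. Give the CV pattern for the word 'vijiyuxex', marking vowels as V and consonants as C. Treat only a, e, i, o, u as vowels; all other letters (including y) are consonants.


Letter mapping: v = C, i = V, j = C, i = V, y = C, u = V, x = C, e = V, x = C.

CVCVCVCVC


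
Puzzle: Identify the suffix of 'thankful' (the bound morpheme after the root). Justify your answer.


The word 'thankful' = 'thank' (root) + '-ful' (suffix). The suffix is '-ful'.

ful


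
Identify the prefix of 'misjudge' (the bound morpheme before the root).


The word 'misjudge' = 'mis' (prefix) + 'judge' (root). The prefix is 'mis'.

mis


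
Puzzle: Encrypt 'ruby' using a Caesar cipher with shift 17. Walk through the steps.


Shift each letter by 17: r -> i, u -> l, b -> s, y -> p. Result: 'ilsp'.

ilsp


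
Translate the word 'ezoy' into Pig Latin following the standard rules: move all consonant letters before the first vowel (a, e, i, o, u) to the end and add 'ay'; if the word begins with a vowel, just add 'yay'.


'ezoy' starts with a vowel, so add 'yay': 'ezoyyay'.

ezoyyay


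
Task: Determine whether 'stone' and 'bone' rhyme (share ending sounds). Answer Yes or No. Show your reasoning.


Rime (stressed vowel + following sounds) of 'stone': -one = /oʊn/
Rime of 'bone': -one = /oʊn/
/oʊn/ and /oʊn/ are the same ending sound, so the words rhyme.

Yes


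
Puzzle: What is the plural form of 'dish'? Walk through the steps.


Apply rule: Add -es (sibilant/fricative ending). 'dish' becomes 'dishes'.

dishes


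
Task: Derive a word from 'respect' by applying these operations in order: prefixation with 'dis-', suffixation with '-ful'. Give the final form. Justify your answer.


Step 1: Add prefix 'dis-' to 'respect' = 'disrespect'
Step 2: Add suffix '-ful' to 'disrespect' = 'disrespectful'

disrespectful


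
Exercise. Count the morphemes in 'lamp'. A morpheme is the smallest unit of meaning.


Decomposition: lamp (free morpheme) = 1 morpheme(s)

1 morphemes


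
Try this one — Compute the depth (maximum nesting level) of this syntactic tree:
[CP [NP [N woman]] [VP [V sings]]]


Count bracket nesting levels:
'[' at pos 0: depth = 1
'[' at pos 4: depth = 2
'[' at pos 8: depth = 3
'[' at pos 19: depth = 2
'[' at pos 23: depth = 3
Maximum depth reached: 3

3


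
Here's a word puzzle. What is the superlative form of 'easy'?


Apply superlative formation (consonant + y: change y to i, add -est): 'easy' -> 'easiest'.

easiest


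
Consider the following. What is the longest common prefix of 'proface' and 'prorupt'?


Compare from the start: 3 characters match: 'pro'. Mismatch at position 4: 'f' vs 'r'.

pro


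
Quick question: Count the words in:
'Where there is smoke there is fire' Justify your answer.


Split into words: Where | there | is | smoke | there | is | fire = 7 words.

7


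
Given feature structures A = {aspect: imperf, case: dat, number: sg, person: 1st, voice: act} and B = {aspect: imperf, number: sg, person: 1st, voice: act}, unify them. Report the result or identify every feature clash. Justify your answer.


Compare features:
aspect: A=imperf vs B=imperf -> unified: imperf
case: A=dat vs B=_ -> unified: dat
number: A=sg vs B=sg -> unified: sg
person: A=1st vs B=1st -> unified: 1st
voice: A=act vs B=act -> unified: act
No clashes found.

Unified: {aspect: imperf, case: dat, number: sg, person: 1st, voice: act}


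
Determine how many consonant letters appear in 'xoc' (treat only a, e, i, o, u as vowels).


Consonants in 'xoc': x, c = 2 consonants.

2


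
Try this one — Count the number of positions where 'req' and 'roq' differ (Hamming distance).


Alignment:
Position 1: 'r' vs 'r' = match
Position 2: 'e' vs 'o' = DIFFER
Position 3: 'q' vs 'q' = match
Total differences: 1

1


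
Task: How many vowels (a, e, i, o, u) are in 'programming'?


Vowels in 'programming': o, a, i = 3 vowels.

3


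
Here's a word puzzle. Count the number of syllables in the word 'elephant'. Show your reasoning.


Break 'elephant' into syllables: el-e-phant -> el | e | phant = 3 syllables

3 syllables


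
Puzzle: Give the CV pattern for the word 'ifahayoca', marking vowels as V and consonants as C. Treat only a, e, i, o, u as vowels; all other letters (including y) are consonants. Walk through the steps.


Letter mapping: i = V, f = C, a = V, h = C, a = V, y = C, o = V, c = C, a = V.

VCVCVCVCV


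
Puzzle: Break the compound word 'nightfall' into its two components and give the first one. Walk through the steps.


Split 'nightfall' into 'night' + 'fall'. The first part is 'night'.

night


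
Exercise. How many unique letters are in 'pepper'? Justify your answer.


Unique letters in 'pepper': {e, p, r} = 3 distinct letters.

3


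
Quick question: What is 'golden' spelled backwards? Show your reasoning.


Reverse 'golden' character by character: 'nedlog'.

nedlog


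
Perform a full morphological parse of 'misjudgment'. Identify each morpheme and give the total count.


Step 1: Identify prefix: 'mis' (meaning: wrongly)
Step 2: Identify root: 'judge'
Step 3: Identify suffix(es): 'ment'
Decomposition: mis- (prefix: wrongly) + judge (root) + -ment (suffix: action/result)
Total morphemes: 3

3 morphemes (mis- (prefix: wrongly) + judge (root) + -ment (suffix: action/result))


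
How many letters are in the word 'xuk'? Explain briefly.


Spell out 'xuk' and number each letter: x(1), u(2), k(3). Total: 3 letters.

3


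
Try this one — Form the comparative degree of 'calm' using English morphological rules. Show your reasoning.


Apply comparative formation (add -er): 'calm' -> 'calmer'.

calmer


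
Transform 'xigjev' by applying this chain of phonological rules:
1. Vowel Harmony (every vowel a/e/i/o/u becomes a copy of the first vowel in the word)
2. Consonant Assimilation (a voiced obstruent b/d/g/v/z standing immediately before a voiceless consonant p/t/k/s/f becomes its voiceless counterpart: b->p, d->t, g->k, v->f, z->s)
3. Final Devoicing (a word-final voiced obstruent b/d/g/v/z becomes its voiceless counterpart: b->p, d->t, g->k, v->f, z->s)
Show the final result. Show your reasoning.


Starting form: 'xigjev'
Rule 1: Vowel Harmony: all vowels become 'i' (matching first vowel). 'xigjev' -> 'xigjiv'
Rule 2: Consonant Assimilation: no voiced obstruent (b/d/g/v/z) stands immediately before a voiceless consonant (p/t/k/s/f). No change.
Rule 3: Final Devoicing: word-final voiced obstruent 'v' becomes voiceless 'f'. 'xigjiv' -> 'xigjif'
Final form: 'xigjif'

xigjif


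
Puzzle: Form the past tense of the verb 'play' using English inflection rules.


Apply rule: Add -ed. 'play' becomes 'played'.

played


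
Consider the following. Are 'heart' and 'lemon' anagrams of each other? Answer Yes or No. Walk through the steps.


Sorted letters of 'heart': 'aehrt'
Sorted letters of 'lemon': 'elmno'
They do not match.

No


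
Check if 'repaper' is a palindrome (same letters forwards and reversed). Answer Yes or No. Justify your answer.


Forward: 'repaper'
Reversed: 'repaper'
They are identical.

Yes
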